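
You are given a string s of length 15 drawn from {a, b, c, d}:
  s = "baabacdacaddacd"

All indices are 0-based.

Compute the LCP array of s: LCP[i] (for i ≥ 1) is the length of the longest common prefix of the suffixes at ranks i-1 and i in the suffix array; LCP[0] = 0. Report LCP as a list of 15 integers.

[0, 1, 1, 2, 3, 1, 0, 2, 0, 1, 2, 0, 1, 3, 1]

rank | idx | suffix
   0 |   1 | aabacdacaddacd
   1 |   2 | abacdacaddacd
   2 |   7 | acaddacd
   3 |  12 | acd
   4 |   4 | acdacaddacd
   5 |   9 | addacd
   6 |   0 | baabacdacaddacd
   7 |   3 | bacdacaddacd
   8 |   8 | caddacd
   9 |  13 | cd
  10 |   5 | cdacaddacd
  11 |  14 | d
  12 |   6 | dacaddacd
  13 |  11 | dacd
  14 |  10 | ddacd

SA = [1, 2, 7, 12, 4, 9, 0, 3, 8, 13, 5, 14, 6, 11, 10]
[i] adj suffixes → lcp
  [1] 1/2 → 1 ('a')
  [2] 2/7 → 1 ('a')
  [3] 7/12 → 2 ('ac')
  [4] 12/4 → 3 ('acd')
  [5] 4/9 → 1 ('a')
  [6] 9/0 → 0 ('')
  [7] 0/3 → 2 ('ba')
  [8] 3/8 → 0 ('')
  [9] 8/13 → 1 ('c')
  [10] 13/5 → 2 ('cd')
  [11] 5/14 → 0 ('')
  [12] 14/6 → 1 ('d')
  [13] 6/11 → 3 ('dac')
  [14] 11/10 → 1 ('d')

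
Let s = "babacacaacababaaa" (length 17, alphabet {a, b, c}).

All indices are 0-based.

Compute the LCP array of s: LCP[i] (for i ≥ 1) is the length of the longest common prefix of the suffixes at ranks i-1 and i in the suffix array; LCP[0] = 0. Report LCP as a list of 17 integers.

sorted suffixes:
  #0 SA[0]=16  'a'
  #1 SA[1]=15  'aa'
  #2 SA[2]=14  'aaa'
  #3 SA[3]=7  'aacababaaa'
  #4 SA[4]=12  'abaaa'
  #5 SA[5]=10  'ababaaa'
  #6 SA[6]=1  'abacacaacababaaa'
  #7 SA[7]=5  'acaacababaaa'
  #8 SA[8]=8  'acababaaa'
  #9 SA[9]=3  'acacaacababaaa'
  #10 SA[10]=13  'baaa'
  #11 SA[11]=11  'babaaa'
  #12 SA[12]=0  'babacacaacababaaa'
  #13 SA[13]=2  'bacacaacababaaa'
  #14 SA[14]=6  'caacababaaa'
  #15 SA[15]=9  'cababaaa'
  #16 SA[16]=4  'cacaacababaaa'

SA = [16, 15, 14, 7, 12, 10, 1, 5, 8, 3, 13, 11, 0, 2, 6, 9, 4]
i: (SA[i-1],SA[i]) lcp shared
  1: (16,15) 1 'a'
  2: (15,14) 2 'aa'
  3: (14,7) 2 'aa'
  4: (7,12) 1 'a'
  5: (12,10) 3 'aba'
  6: (10,1) 3 'aba'
  7: (1,5) 1 'a'
  8: (5,8) 3 'aca'
  9: (8,3) 3 'aca'
  10: (3,13) 0 ''
  11: (13,11) 2 'ba'
  12: (11,0) 4 'baba'
  13: (0,2) 2 'ba'
  14: (2,6) 0 ''
  15: (6,9) 2 'ca'
  16: (9,4) 2 'ca'

[0, 1, 2, 2, 1, 3, 3, 1, 3, 3, 0, 2, 4, 2, 0, 2, 2]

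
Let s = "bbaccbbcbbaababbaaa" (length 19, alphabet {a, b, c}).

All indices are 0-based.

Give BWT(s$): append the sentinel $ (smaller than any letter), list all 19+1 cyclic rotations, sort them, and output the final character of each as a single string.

rank  rotation              last
    0  $bbaccbbcbbaababbaaa  a
    1  a$bbaccbbcbbaababbaa  a
    2  aa$bbaccbbcbbaababba  a
    3  aaa$bbaccbbcbbaababb  b
    4  aababbaaa$bbaccbbcbb  b
    5  ababbaaa$bbaccbbcbba  a
    6  abbaaa$bbaccbbcbbaab  b
    7  accbbcbbaababbaaa$bb  b
    8  baaa$bbaccbbcbbaabab  b
    9  baababbaaa$bbaccbbcb  b
   10  babbaaa$bbaccbbcbbaa  a
   11  baccbbcbbaababbaaa$b  b
   12  bbaaa$bbaccbbcbbaaba  a
   13  bbaababbaaa$bbaccbbc  c
   14  bbaccbbcbbaababbaaa$  $
   15  bbcbbaababbaaa$bbacc  c
   16  bcbbaababbaaa$bbaccb  b
   17  cbbaababbaaa$bbaccbb  b
   18  cbbcbbaababbaaa$bbac  c
   19  ccbbcbbaababbaaa$bba  a

aaabbabbbbabac$cbbca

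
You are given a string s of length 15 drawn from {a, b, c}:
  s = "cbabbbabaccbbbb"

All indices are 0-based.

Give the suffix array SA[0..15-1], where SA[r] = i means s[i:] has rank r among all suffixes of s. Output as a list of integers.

[6, 2, 8, 14, 5, 1, 7, 13, 4, 12, 3, 11, 0, 10, 9]

rank→(start, suffix):
  0 → (6, 'abaccbbbb')
  1 → (2, 'abbbabaccbbbb')
  2 → (8, 'accbbbb')
  3 → (14, 'b')
  4 → (5, 'babaccbbbb')
  5 → (1, 'babbbabaccbbbb')
  6 → (7, 'baccbbbb')
  7 → (13, 'bb')
  8 → (4, 'bbabaccbbbb')
  9 → (12, 'bbb')
  10 → (3, 'bbbabaccbbbb')
  11 → (11, 'bbbb')
  12 → (0, 'cbabbbabaccbbbb')
  13 → (10, 'cbbbb')
  14 → (9, 'ccbbbb')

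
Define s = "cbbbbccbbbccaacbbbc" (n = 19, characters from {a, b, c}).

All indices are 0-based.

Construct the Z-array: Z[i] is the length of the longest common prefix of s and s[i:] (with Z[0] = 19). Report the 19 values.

Z[0]=19
i=1: i≥r, start 0; Z[1]=0
i=2: i≥r, start 0; Z[2]=0
i=3: i≥r, start 0; Z[3]=0
i=4: i≥r, start 0; Z[4]=0
i=5: i≥r, start 0; Z[5]=1 grow→box=[5,6)
i=6: i≥r, start 0; Z[6]=4 grow→box=[6,10)
i=7: min(r-i=3, Z[1]=0)=0; Z[7]=0
i=8: min(r-i=2, Z[2]=0)=0; Z[8]=0
i=9: min(r-i=1, Z[3]=0)=0; Z[9]=0
i=10: i≥r, start 0; Z[10]=1 grow→box=[10,11)
i=11: i≥r, start 0; Z[11]=1 grow→box=[11,12)
i=12: i≥r, start 0; Z[12]=0
i=13: i≥r, start 0; Z[13]=0
i=14: i≥r, start 0; Z[14]=4 grow→box=[14,18)
i=15: min(r-i=3, Z[1]=0)=0; Z[15]=0
i=16: min(r-i=2, Z[2]=0)=0; Z[16]=0
i=17: min(r-i=1, Z[3]=0)=0; Z[17]=0
i=18: i≥r, start 0; Z[18]=1 grow→box=[18,19)

[19, 0, 0, 0, 0, 1, 4, 0, 0, 0, 1, 1, 0, 0, 4, 0, 0, 0, 1]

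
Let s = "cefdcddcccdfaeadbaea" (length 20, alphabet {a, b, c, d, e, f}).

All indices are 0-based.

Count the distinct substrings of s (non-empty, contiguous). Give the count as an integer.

sorted suffixes:
  #0 SA[0]=19  'a'
  #1 SA[1]=14  'adbaea'
  #2 SA[2]=17  'aea'
  #3 SA[3]=12  'aeadbaea'
  #4 SA[4]=16  'baea'
  #5 SA[5]=7  'cccdfaeadbaea'
  #6 SA[6]=8  'ccdfaeadbaea'
  #7 SA[7]=4  'cddcccdfaeadbaea'
  #8 SA[8]=9  'cdfaeadbaea'
  #9 SA[9]=0  'cefdcddcccdfaeadbaea'
  #10 SA[10]=15  'dbaea'
  #11 SA[11]=6  'dcccdfaeadbaea'
  #12 SA[12]=3  'dcddcccdfaeadbaea'
  #13 SA[13]=5  'ddcccdfaeadbaea'
  #14 SA[14]=10  'dfaeadbaea'
  #15 SA[15]=18  'ea'
  #16 SA[16]=13  'eadbaea'
  #17 SA[17]=1  'efdcddcccdfaeadbaea'
  #18 SA[18]=11  'faeadbaea'
  #19 SA[19]=2  'fdcddcccdfaeadbaea'

SA = [19, 14, 17, 12, 16, 7, 8, 4, 9, 0, 15, 6, 3, 5, 10, 18, 13, 1, 11, 2]
i: (SA[i-1],SA[i]) lcp shared
  1: (19,14) 1 'a'
  2: (14,17) 1 'a'
  3: (17,12) 3 'aea'
  4: (12,16) 0 ''
  5: (16,7) 0 ''
  6: (7,8) 2 'cc'
  7: (8,4) 1 'c'
  8: (4,9) 2 'cd'
  9: (9,0) 1 'c'
  10: (0,15) 0 ''
  11: (15,6) 1 'd'
  12: (6,3) 2 'dc'
  13: (3,5) 1 'd'
  14: (5,10) 1 'd'
  15: (10,18) 0 ''
  16: (18,13) 2 'ea'
  17: (13,1) 1 'e'
  18: (1,11) 0 ''
  19: (11,2) 1 'f'

n(n+1)/2 = 20·21/2 = 210
Σ LCP = 0 + 1 + 1 + 3 + 0 + 0 + 2 + 1 + 2 + 1 + 0 + 1 + 2 + 1 + 1 + 0 + 2 + 1 + 0 + 1 = 20
distinct = 210 − 20 = 190

190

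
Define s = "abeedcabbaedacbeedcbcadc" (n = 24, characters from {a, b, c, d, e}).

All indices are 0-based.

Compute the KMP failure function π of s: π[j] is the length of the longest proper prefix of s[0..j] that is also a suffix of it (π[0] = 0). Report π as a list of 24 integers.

π[0] = 0
j=1 s[j]='b': π[1]=0 (border '')
j=2 s[j]='e': π[2]=0 (border '')
j=3 s[j]='e': π[3]=0 (border '')
j=4 s[j]='d': π[4]=0 (border '')
j=5 s[j]='c': π[5]=0 (border '')
j=6 s[j]='a': π[6]=1 (border 'a')
j=7 s[j]='b': π[7]=2 (border 'ab')
j=8 s[j]='b': k: 2→0; π[8]=0 (border '')
j=9 s[j]='a': π[9]=1 (border 'a')
j=10 s[j]='e': k: 1→0; π[10]=0 (border '')
j=11 s[j]='d': π[11]=0 (border '')
j=12 s[j]='a': π[12]=1 (border 'a')
j=13 s[j]='c': k: 1→0; π[13]=0 (border '')
j=14 s[j]='b': π[14]=0 (border '')
j=15 s[j]='e': π[15]=0 (border '')
j=16 s[j]='e': π[16]=0 (border '')
j=17 s[j]='d': π[17]=0 (border '')
j=18 s[j]='c': π[18]=0 (border '')
j=19 s[j]='b': π[19]=0 (border '')
j=20 s[j]='c': π[20]=0 (border '')
j=21 s[j]='a': π[21]=1 (border 'a')
j=22 s[j]='d': k: 1→0; π[22]=0 (border '')
j=23 s[j]='c': π[23]=0 (border '')

[0, 0, 0, 0, 0, 0, 1, 2, 0, 1, 0, 0, 1, 0, 0, 0, 0, 0, 0, 0, 0, 1, 0, 0]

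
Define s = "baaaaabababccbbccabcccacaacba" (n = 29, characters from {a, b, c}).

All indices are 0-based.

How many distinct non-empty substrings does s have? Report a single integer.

rank→(start, suffix):
  0 → (28, 'a')
  1 → (1, 'aaaaabababccbbccabcccacaacba')
  2 → (2, 'aaaabababccbbccabcccacaacba')
  3 → (3, 'aaabababccbbccabcccacaacba')
  4 → (4, 'aabababccbbccabcccacaacba')
  5 → (24, 'aacba')
  6 → (5, 'abababccbbccabcccacaacba')
  7 → (7, 'ababccbbccabcccacaacba')
  8 → (9, 'abccbbccabcccacaacba')
  9 → (17, 'abcccacaacba')
  10 → (22, 'acaacba')
  11 → (25, 'acba')
  12 → (27, 'ba')
  13 → (0, 'baaaaabababccbbccabcccacaacba')
  14 → (6, 'bababccbbccabcccacaacba')
  15 → (8, 'babccbbccabcccacaacba')
  16 → (13, 'bbccabcccacaacba')
  17 → (14, 'bccabcccacaacba')
  18 → (10, 'bccbbccabcccacaacba')
  19 → (18, 'bcccacaacba')
  20 → (23, 'caacba')
  21 → (16, 'cabcccacaacba')
  22 → (21, 'cacaacba')
  23 → (26, 'cba')
  24 → (12, 'cbbccabcccacaacba')
  25 → (15, 'ccabcccacaacba')
  26 → (20, 'ccacaacba')
  27 → (11, 'ccbbccabcccacaacba')
  28 → (19, 'cccacaacba')

SA = [28, 1, 2, 3, 4, 24, 5, 7, 9, 17, 22, 25, 27, 0, 6, 8, 13, 14, 10, 18, 23, 16, 21, 26, 12, 15, 20, 11, 19]
[i] adj suffixes → lcp
  [1] 28/1 → 1 ('a')
  [2] 1/2 → 4 ('aaaa')
  [3] 2/3 → 3 ('aaa')
  [4] 3/4 → 2 ('aa')
  [5] 4/24 → 2 ('aa')
  [6] 24/5 → 1 ('a')
  [7] 5/7 → 4 ('abab')
  [8] 7/9 → 2 ('ab')
  [9] 9/17 → 4 ('abcc')
  [10] 17/22 → 1 ('a')
  [11] 22/25 → 2 ('ac')
  [12] 25/27 → 0 ('')
  [13] 27/0 → 2 ('ba')
  [14] 0/6 → 2 ('ba')
  [15] 6/8 → 3 ('bab')
  [16] 8/13 → 1 ('b')
  [17] 13/14 → 1 ('b')
  [18] 14/10 → 3 ('bcc')
  [19] 10/18 → 3 ('bcc')
  [20] 18/23 → 0 ('')
  [21] 23/16 → 2 ('ca')
  [22] 16/21 → 2 ('ca')
  [23] 21/26 → 1 ('c')
  [24] 26/12 → 2 ('cb')
  [25] 12/15 → 1 ('c')
  [26] 15/20 → 3 ('cca')
  [27] 20/11 → 2 ('cc')
  [28] 11/19 → 2 ('cc')

n(n+1)/2 = 29·30/2 = 435
Σ LCP = 0 + 1 + 4 + 3 + 2 + 2 + 1 + 4 + 2 + 4 + 1 + 2 + 0 + 2 + 2 + 3 + 1 + 1 + 3 + 3 + 0 + 2 + 2 + 1 + 2 + 1 + 3 + 2 + 2 = 56
distinct = 435 − 56 = 379

379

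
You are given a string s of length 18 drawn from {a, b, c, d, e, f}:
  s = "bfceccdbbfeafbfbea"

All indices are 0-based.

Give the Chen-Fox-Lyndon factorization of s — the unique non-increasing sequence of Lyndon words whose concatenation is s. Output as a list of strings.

["bfceccd", "bbfe", "afbfbe", "a"]

emit factor 1: 'bfceccd' (i=0, period=7)
emit factor 2: 'bbfe' (i=7, period=4)
emit factor 3: 'afbfbe' (i=11, period=6)
emit factor 4: 'a' (i=17, period=1)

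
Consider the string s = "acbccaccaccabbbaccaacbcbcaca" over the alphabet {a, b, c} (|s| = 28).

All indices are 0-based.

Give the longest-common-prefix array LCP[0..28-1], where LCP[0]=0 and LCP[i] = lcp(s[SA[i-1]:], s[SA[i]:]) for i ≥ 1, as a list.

sorted suffixes:
  #0 SA[0]=27  'a'
  #1 SA[1]=18  'aacbcbcaca'
  #2 SA[2]=11  'abbbaccaacbcbcaca'
  #3 SA[3]=25  'aca'
  #4 SA[4]=19  'acbcbcaca'
  #5 SA[5]=0  'acbccaccaccabbbaccaacbcbcaca'
  #6 SA[6]=15  'accaacbcbcaca'
  #7 SA[7]=8  'accabbbaccaacbcbcaca'
  #8 SA[8]=5  'accaccabbbaccaacbcbcaca'
  #9 SA[9]=14  'baccaacbcbcaca'
  #10 SA[10]=13  'bbaccaacbcbcaca'
  #11 SA[11]=12  'bbbaccaacbcbcaca'
  #12 SA[12]=23  'bcaca'
  #13 SA[13]=21  'bcbcaca'
  #14 SA[14]=2  'bccaccaccabbbaccaacbcbcaca'
  #15 SA[15]=26  'ca'
  #16 SA[16]=17  'caacbcbcaca'
  #17 SA[17]=10  'cabbbaccaacbcbcaca'
  #18 SA[18]=24  'caca'
  #19 SA[19]=7  'caccabbbaccaacbcbcaca'
  #20 SA[20]=4  'caccaccabbbaccaacbcbcaca'
  #21 SA[21]=22  'cbcaca'
  #22 SA[22]=20  'cbcbcaca'
  #23 SA[23]=1  'cbccaccaccabbbaccaacbcbcaca'
  #24 SA[24]=16  'ccaacbcbcaca'
  #25 SA[25]=9  'ccabbbaccaacbcbcaca'
  #26 SA[26]=6  'ccaccabbbaccaacbcbcaca'
  #27 SA[27]=3  'ccaccaccabbbaccaacbcbcaca'

SA = [27, 18, 11, 25, 19, 0, 15, 8, 5, 14, 13, 12, 23, 21, 2, 26, 17, 10, 24, 7, 4, 22, 20, 1, 16, 9, 6, 3]
[i] adj suffixes → lcp
  [1] 27/18 → 1 ('a')
  [2] 18/11 → 1 ('a')
  [3] 11/25 → 1 ('a')
  [4] 25/19 → 2 ('ac')
  [5] 19/0 → 4 ('acbc')
  [6] 0/15 → 2 ('ac')
  [7] 15/8 → 4 ('acca')
  [8] 8/5 → 4 ('acca')
  [9] 5/14 → 0 ('')
  [10] 14/13 → 1 ('b')
  [11] 13/12 → 2 ('bb')
  [12] 12/23 → 1 ('b')
  [13] 23/21 → 2 ('bc')
  [14] 21/2 → 2 ('bc')
  [15] 2/26 → 0 ('')
  [16] 26/17 → 2 ('ca')
  [17] 17/10 → 2 ('ca')
  [18] 10/24 → 2 ('ca')
  [19] 24/7 → 3 ('cac')
  [20] 7/4 → 5 ('cacca')
  [21] 4/22 → 1 ('c')
  [22] 22/20 → 3 ('cbc')
  [23] 20/1 → 3 ('cbc')
  [24] 1/16 → 1 ('c')
  [25] 16/9 → 3 ('cca')
  [26] 9/6 → 3 ('cca')
  [27] 6/3 → 6 ('ccacca')

[0, 1, 1, 1, 2, 4, 2, 4, 4, 0, 1, 2, 1, 2, 2, 0, 2, 2, 2, 3, 5, 1, 3, 3, 1, 3, 3, 6]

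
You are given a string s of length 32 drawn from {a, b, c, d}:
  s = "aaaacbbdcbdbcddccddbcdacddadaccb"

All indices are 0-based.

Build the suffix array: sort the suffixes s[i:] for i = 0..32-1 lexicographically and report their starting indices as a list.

[0, 1, 2, 3, 28, 22, 26, 31, 5, 19, 11, 9, 6, 30, 4, 8, 29, 15, 20, 23, 16, 12, 27, 21, 25, 18, 10, 7, 14, 24, 17, 13]

rank→(start, suffix):
  0 → (0, 'aaaacbbdcbdbcddccddbcdacddadaccb')
  1 → (1, 'aaacbbdcbdbcddccddbcdacddadaccb')
  2 → (2, 'aacbbdcbdbcddccddbcdacddadaccb')
  3 → (3, 'acbbdcbdbcddccddbcdacddadaccb')
  4 → (28, 'accb')
  5 → (22, 'acddadaccb')
  6 → (26, 'adaccb')
  7 → (31, 'b')
  8 → (5, 'bbdcbdbcddccddbcdacddadaccb')
  9 → (19, 'bcdacddadaccb')
  10 → (11, 'bcddccddbcdacddadaccb')
  11 → (9, 'bdbcddccddbcdacddadaccb')
  12 → (6, 'bdcbdbcddccddbcdacddadaccb')
  13 → (30, 'cb')
  14 → (4, 'cbbdcbdbcddccddbcdacddadaccb')
  15 → (8, 'cbdbcddccddbcdacddadaccb')
  16 → (29, 'ccb')
  17 → (15, 'ccddbcdacddadaccb')
  18 → (20, 'cdacddadaccb')
  19 → (23, 'cddadaccb')
  20 → (16, 'cddbcdacddadaccb')
  21 → (12, 'cddccddbcdacddadaccb')
  22 → (27, 'daccb')
  23 → (21, 'dacddadaccb')
  24 → (25, 'dadaccb')
  25 → (18, 'dbcdacddadaccb')
  26 → (10, 'dbcddccddbcdacddadaccb')
  27 → (7, 'dcbdbcddccddbcdacddadaccb')
  28 → (14, 'dccddbcdacddadaccb')
  29 → (24, 'ddadaccb')
  30 → (17, 'ddbcdacddadaccb')
  31 → (13, 'ddccddbcdacddadaccb')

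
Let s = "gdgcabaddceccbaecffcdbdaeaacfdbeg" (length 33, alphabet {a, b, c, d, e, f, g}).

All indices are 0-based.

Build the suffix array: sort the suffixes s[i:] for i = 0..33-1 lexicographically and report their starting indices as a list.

rank | idx | suffix
   0 |  25 | aacfdbeg
   1 |   4 | abaddceccbaecffcdbdaeaacfdbeg
   2 |  26 | acfdbeg
   3 |   6 | addceccbaecffcdbdaeaacfdbeg
   4 |  23 | aeaacfdbeg
   5 |  14 | aecffcdbdaeaacfdbeg
   6 |   5 | baddceccbaecffcdbdaeaacfdbeg
   7 |  13 | baecffcdbdaeaacfdbeg
   8 |  21 | bdaeaacfdbeg
   9 |  30 | beg
  10 |   3 | cabaddceccbaecffcdbdaeaacfdbeg
  11 |  12 | cbaecffcdbdaeaacfdbeg
  12 |  11 | ccbaecffcdbdaeaacfdbeg
  13 |  19 | cdbdaeaacfdbeg
  14 |   9 | ceccbaecffcdbdaeaacfdbeg
  15 |  27 | cfdbeg
  16 |  16 | cffcdbdaeaacfdbeg
  17 |  22 | daeaacfdbeg
  18 |  20 | dbdaeaacfdbeg
  19 |  29 | dbeg
  20 |   8 | dceccbaecffcdbdaeaacfdbeg
  21 |   7 | ddceccbaecffcdbdaeaacfdbeg
  22 |   1 | dgcabaddceccbaecffcdbdaeaacfdbeg
  23 |  24 | eaacfdbeg
  24 |  10 | eccbaecffcdbdaeaacfdbeg
  25 |  15 | ecffcdbdaeaacfdbeg
  26 |  31 | eg
  27 |  18 | fcdbdaeaacfdbeg
  28 |  28 | fdbeg
  29 |  17 | ffcdbdaeaacfdbeg
  30 |  32 | g
  31 |   2 | gcabaddceccbaecffcdbdaeaacfdbeg
  32 |   0 | gdgcabaddceccbaecffcdbdaeaacfdbeg

[25, 4, 26, 6, 23, 14, 5, 13, 21, 30, 3, 12, 11, 19, 9, 27, 16, 22, 20, 29, 8, 7, 1, 24, 10, 15, 31, 18, 28, 17, 32, 2, 0]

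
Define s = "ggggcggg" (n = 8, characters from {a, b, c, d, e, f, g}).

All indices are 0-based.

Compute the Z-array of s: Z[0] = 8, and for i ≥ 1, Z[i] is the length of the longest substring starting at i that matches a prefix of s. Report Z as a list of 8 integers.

[8, 3, 2, 1, 0, 3, 2, 1]

Z[0]=8
i=1: outside box; Z[1]=3 grow→box=[1,4)
i=2: min(r-i=2, Z[1]=3)=2; Z[2]=2
i=3: min(r-i=1, Z[2]=2)=1; Z[3]=1
i=4: outside box; Z[4]=0
i=5: outside box; Z[5]=3 grow→box=[5,8)
i=6: min(r-i=2, Z[1]=3)=2; Z[6]=2
i=7: min(r-i=1, Z[2]=2)=1; Z[7]=1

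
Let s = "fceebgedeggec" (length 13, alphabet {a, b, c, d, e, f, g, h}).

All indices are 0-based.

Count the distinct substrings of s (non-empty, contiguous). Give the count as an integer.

83

rank→(start, suffix):
  0 → (4, 'bgedeggec')
  1 → (12, 'c')
  2 → (1, 'ceebgedeggec')
  3 → (7, 'deggec')
  4 → (3, 'ebgedeggec')
  5 → (11, 'ec')
  6 → (6, 'edeggec')
  7 → (2, 'eebgedeggec')
  8 → (8, 'eggec')
  9 → (0, 'fceebgedeggec')
  10 → (10, 'gec')
  11 → (5, 'gedeggec')
  12 → (9, 'ggec')

SA = [4, 12, 1, 7, 3, 11, 6, 2, 8, 0, 10, 5, 9]
[i] adj suffixes → lcp
  [1] 4/12 → 0 ('')
  [2] 12/1 → 1 ('c')
  [3] 1/7 → 0 ('')
  [4] 7/3 → 0 ('')
  [5] 3/11 → 1 ('e')
  [6] 11/6 → 1 ('e')
  [7] 6/2 → 1 ('e')
  [8] 2/8 → 1 ('e')
  [9] 8/0 → 0 ('')
  [10] 0/10 → 0 ('')
  [11] 10/5 → 2 ('ge')
  [12] 5/9 → 1 ('g')

n(n+1)/2 = 13·14/2 = 91
Σ LCP = 0 + 0 + 1 + 0 + 0 + 1 + 1 + 1 + 1 + 0 + 0 + 2 + 1 = 8
distinct = 91 − 8 = 83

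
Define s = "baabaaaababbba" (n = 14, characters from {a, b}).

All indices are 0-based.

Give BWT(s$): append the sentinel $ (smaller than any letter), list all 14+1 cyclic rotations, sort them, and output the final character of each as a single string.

abbabaaabba$aba

rank  rotation         last
    0  $baabaaaababbba  a
    1  a$baabaaaababbb  b
    2  aaaababbba$baab  b
    3  aaababbba$baaba  a
    4  aabaaaababbba$b  b
    5  aababbba$baabaa  a
    6  abaaaababbba$ba  a
    7  ababbba$baabaaa  a
    8  abbba$baabaaaab  b
    9  ba$baabaaaababb  b
   10  baaaababbba$baa  a
   11  baabaaaababbba$  $
   12  babbba$baabaaaa  a
   13  bba$baabaaaabab  b
   14  bbba$baabaaaaba  a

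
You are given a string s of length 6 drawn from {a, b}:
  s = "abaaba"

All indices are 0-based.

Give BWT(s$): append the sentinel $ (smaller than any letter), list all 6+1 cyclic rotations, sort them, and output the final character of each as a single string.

abba$aa

rank  rotation last
    0  $abaaba  a
    1  a$abaab  b
    2  aaba$ab  b
    3  aba$aba  a
    4  abaaba$  $
    5  ba$abaa  a
    6  baaba$a  a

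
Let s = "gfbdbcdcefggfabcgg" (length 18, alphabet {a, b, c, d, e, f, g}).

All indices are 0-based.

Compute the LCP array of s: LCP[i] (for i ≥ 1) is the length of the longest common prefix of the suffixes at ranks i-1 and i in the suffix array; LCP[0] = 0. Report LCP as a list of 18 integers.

[0, 0, 2, 1, 0, 1, 1, 0, 1, 0, 0, 1, 1, 0, 1, 2, 1, 2]

sorted suffixes:
  #0 SA[0]=13  'abcgg'
  #1 SA[1]=4  'bcdcefggfabcgg'
  #2 SA[2]=14  'bcgg'
  #3 SA[3]=2  'bdbcdcefggfabcgg'
  #4 SA[4]=5  'cdcefggfabcgg'
  #5 SA[5]=7  'cefggfabcgg'
  #6 SA[6]=15  'cgg'
  #7 SA[7]=3  'dbcdcefggfabcgg'
  #8 SA[8]=6  'dcefggfabcgg'
  #9 SA[9]=8  'efggfabcgg'
  #10 SA[10]=12  'fabcgg'
  #11 SA[11]=1  'fbdbcdcefggfabcgg'
  #12 SA[12]=9  'fggfabcgg'
  #13 SA[13]=17  'g'
  #14 SA[14]=11  'gfabcgg'
  #15 SA[15]=0  'gfbdbcdcefggfabcgg'
  #16 SA[16]=16  'gg'
  #17 SA[17]=10  'ggfabcgg'

SA = [13, 4, 14, 2, 5, 7, 15, 3, 6, 8, 12, 1, 9, 17, 11, 0, 16, 10]
rank  pair      lcp
   1  s[13:],s[4:]  0  ''
   2  s[4:],s[14:]  2  'bc'
   3  s[14:],s[2:]  1  'b'
   4  s[2:],s[5:]  0  ''
   5  s[5:],s[7:]  1  'c'
   6  s[7:],s[15:]  1  'c'
   7  s[15:],s[3:]  0  ''
   8  s[3:],s[6:]  1  'd'
   9  s[6:],s[8:]  0  ''
  10  s[8:],s[12:]  0  ''
  11  s[12:],s[1:]  1  'f'
  12  s[1:],s[9:]  1  'f'
  13  s[9:],s[17:]  0  ''
  14  s[17:],s[11:]  1  'g'
  15  s[11:],s[0:]  2  'gf'
  16  s[0:],s[16:]  1  'g'
  17  s[16:],s[10:]  2  'gg'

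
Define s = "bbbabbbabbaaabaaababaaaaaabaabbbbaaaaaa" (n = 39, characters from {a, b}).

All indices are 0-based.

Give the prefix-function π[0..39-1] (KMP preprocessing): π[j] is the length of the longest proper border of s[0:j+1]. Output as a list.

π[0] = 0
j=1 s[j]='b': π[1]=1 (border 'b')
j=2 s[j]='b': π[2]=2 (border 'bb')
j=3 s[j]='a': k: 2→1→0; π[3]=0 (border '')
j=4 s[j]='b': π[4]=1 (border 'b')
j=5 s[j]='b': π[5]=2 (border 'bb')
j=6 s[j]='b': π[6]=3 (border 'bbb')
j=7 s[j]='a': π[7]=4 (border 'bbba')
j=8 s[j]='b': π[8]=5 (border 'bbbab')
j=9 s[j]='b': π[9]=6 (border 'bbbabb')
j=10 s[j]='a': k: 6→2→1→0; π[10]=0 (border '')
j=11 s[j]='a': π[11]=0 (border '')
j=12 s[j]='a': π[12]=0 (border '')
j=13 s[j]='b': π[13]=1 (border 'b')
j=14 s[j]='a': k: 1→0; π[14]=0 (border '')
j=15 s[j]='a': π[15]=0 (border '')
j=16 s[j]='a': π[16]=0 (border '')
j=17 s[j]='b': π[17]=1 (border 'b')
j=18 s[j]='a': k: 1→0; π[18]=0 (border '')
j=19 s[j]='b': π[19]=1 (border 'b')
j=20 s[j]='a': k: 1→0; π[20]=0 (border '')
j=21 s[j]='a': π[21]=0 (border '')
j=22 s[j]='a': π[22]=0 (border '')
j=23 s[j]='a': π[23]=0 (border '')
j=24 s[j]='a': π[24]=0 (border '')
j=25 s[j]='a': π[25]=0 (border '')
j=26 s[j]='b': π[26]=1 (border 'b')
j=27 s[j]='a': k: 1→0; π[27]=0 (border '')
j=28 s[j]='a': π[28]=0 (border '')
j=29 s[j]='b': π[29]=1 (border 'b')
j=30 s[j]='b': π[30]=2 (border 'bb')
j=31 s[j]='b': π[31]=3 (border 'bbb')
j=32 s[j]='b': k: 3→2; π[32]=3 (border 'bbb')
j=33 s[j]='a': π[33]=4 (border 'bbba')
j=34 s[j]='a': k: 4→0; π[34]=0 (border '')
j=35 s[j]='a': π[35]=0 (border '')
j=36 s[j]='a': π[36]=0 (border '')
j=37 s[j]='a': π[37]=0 (border '')
j=38 s[j]='a': π[38]=0 (border '')

[0, 1, 2, 0, 1, 2, 3, 4, 5, 6, 0, 0, 0, 1, 0, 0, 0, 1, 0, 1, 0, 0, 0, 0, 0, 0, 1, 0, 0, 1, 2, 3, 3, 4, 0, 0, 0, 0, 0]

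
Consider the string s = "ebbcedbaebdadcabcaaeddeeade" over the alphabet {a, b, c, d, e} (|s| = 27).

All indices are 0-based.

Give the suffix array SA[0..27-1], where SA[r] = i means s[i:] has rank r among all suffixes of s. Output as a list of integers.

[17, 14, 11, 24, 7, 18, 6, 1, 15, 2, 9, 16, 13, 3, 10, 5, 12, 20, 25, 21, 26, 23, 0, 8, 4, 19, 22]

sorted suffixes:
  #0 SA[0]=17  'aaeddeeade'
  #1 SA[1]=14  'abcaaeddeeade'
  #2 SA[2]=11  'adcabcaaeddeeade'
  #3 SA[3]=24  'ade'
  #4 SA[4]=7  'aebdadcabcaaeddeeade'
  #5 SA[5]=18  'aeddeeade'
  #6 SA[6]=6  'baebdadcabcaaeddeeade'
  #7 SA[7]=1  'bbcedbaebdadcabcaaeddeeade'
  #8 SA[8]=15  'bcaaeddeeade'
  #9 SA[9]=2  'bcedbaebdadcabcaaeddeeade'
  #10 SA[10]=9  'bdadcabcaaeddeeade'
  #11 SA[11]=16  'caaeddeeade'
  #12 SA[12]=13  'cabcaaeddeeade'
  #13 SA[13]=3  'cedbaebdadcabcaaeddeeade'
  #14 SA[14]=10  'dadcabcaaeddeeade'
  #15 SA[15]=5  'dbaebdadcabcaaeddeeade'
  #16 SA[16]=12  'dcabcaaeddeeade'
  #17 SA[17]=20  'ddeeade'
  #18 SA[18]=25  'de'
  #19 SA[19]=21  'deeade'
  #20 SA[20]=26  'e'
  #21 SA[21]=23  'eade'
  #22 SA[22]=0  'ebbcedbaebdadcabcaaeddeeade'
  #23 SA[23]=8  'ebdadcabcaaeddeeade'
  #24 SA[24]=4  'edbaebdadcabcaaeddeeade'
  #25 SA[25]=19  'eddeeade'
  #26 SA[26]=22  'eeade'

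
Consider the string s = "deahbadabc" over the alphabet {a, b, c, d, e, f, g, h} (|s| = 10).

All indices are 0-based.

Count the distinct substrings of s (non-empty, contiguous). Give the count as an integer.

sorted suffixes:
  #0 SA[0]=7  'abc'
  #1 SA[1]=5  'adabc'
  #2 SA[2]=2  'ahbadabc'
  #3 SA[3]=4  'badabc'
  #4 SA[4]=8  'bc'
  #5 SA[5]=9  'c'
  #6 SA[6]=6  'dabc'
  #7 SA[7]=0  'deahbadabc'
  #8 SA[8]=1  'eahbadabc'
  #9 SA[9]=3  'hbadabc'

SA = [7, 5, 2, 4, 8, 9, 6, 0, 1, 3]
i: (SA[i-1],SA[i]) lcp shared
  1: (7,5) 1 'a'
  2: (5,2) 1 'a'
  3: (2,4) 0 ''
  4: (4,8) 1 'b'
  5: (8,9) 0 ''
  6: (9,6) 0 ''
  7: (6,0) 1 'd'
  8: (0,1) 0 ''
  9: (1,3) 0 ''

n(n+1)/2 = 10·11/2 = 55
Σ LCP = 0 + 1 + 1 + 0 + 1 + 0 + 0 + 1 + 0 + 0 = 4
distinct = 55 − 4 = 51

51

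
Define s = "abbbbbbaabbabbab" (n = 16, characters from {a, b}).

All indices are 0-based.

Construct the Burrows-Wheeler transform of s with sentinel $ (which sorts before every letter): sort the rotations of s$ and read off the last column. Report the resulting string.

rank  rotation           last
    0  $abbbbbbaabbabbab  b
    1  aabbabbab$abbbbbb  b
    2  ab$abbbbbbaabbabb  b
    3  abbab$abbbbbbaabb  b
    4  abbabbab$abbbbbba  a
    5  abbbbbbaabbabbab$  $
    6  b$abbbbbbaabbabba  a
    7  baabbabbab$abbbbb  b
    8  bab$abbbbbbaabbab  b
    9  babbab$abbbbbbaab  b
   10  bbaabbabbab$abbbb  b
   11  bbab$abbbbbbaabba  a
   12  bbabbab$abbbbbbaa  a
   13  bbbaabbabbab$abbb  b
   14  bbbbaabbabbab$abb  b
   15  bbbbbaabbabbab$ab  b
   16  bbbbbbaabbabbab$a  a

bbbba$abbbbaabbba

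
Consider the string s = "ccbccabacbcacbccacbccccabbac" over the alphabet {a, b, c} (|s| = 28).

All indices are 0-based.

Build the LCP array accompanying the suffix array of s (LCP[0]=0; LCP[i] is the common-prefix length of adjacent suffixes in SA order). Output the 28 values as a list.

rank→(start, suffix):
  0 → (5, 'abacbcacbccacbccccabbac')
  1 → (23, 'abbac')
  2 → (26, 'ac')
  3 → (7, 'acbcacbccacbccccabbac')
  4 → (11, 'acbccacbccccabbac')
  5 → (16, 'acbccccabbac')
  6 → (25, 'bac')
  7 → (6, 'bacbcacbccacbccccabbac')
  8 → (24, 'bbac')
  9 → (9, 'bcacbccacbccccabbac')
  10 → (2, 'bccabacbcacbccacbccccabbac')
  11 → (13, 'bccacbccccabbac')
  12 → (18, 'bccccabbac')
  13 → (27, 'c')
  14 → (4, 'cabacbcacbccacbccccabbac')
  15 → (22, 'cabbac')
  16 → (10, 'cacbccacbccccabbac')
  17 → (15, 'cacbccccabbac')
  18 → (8, 'cbcacbccacbccccabbac')
  19 → (1, 'cbccabacbcacbccacbccccabbac')
  20 → (12, 'cbccacbccccabbac')
  21 → (17, 'cbccccabbac')
  22 → (3, 'ccabacbcacbccacbccccabbac')
  23 → (21, 'ccabbac')
  24 → (14, 'ccacbccccabbac')
  25 → (0, 'ccbccabacbcacbccacbccccabbac')
  26 → (20, 'cccabbac')
  27 → (19, 'ccccabbac')

SA = [5, 23, 26, 7, 11, 16, 25, 6, 24, 9, 2, 13, 18, 27, 4, 22, 10, 15, 8, 1, 12, 17, 3, 21, 14, 0, 20, 19]
rank  pair      lcp
   1  s[5:],s[23:]  2  'ab'
   2  s[23:],s[26:]  1  'a'
   3  s[26:],s[7:]  2  'ac'
   4  s[7:],s[11:]  4  'acbc'
   5  s[11:],s[16:]  5  'acbcc'
   6  s[16:],s[25:]  0  ''
   7  s[25:],s[6:]  3  'bac'
   8  s[6:],s[24:]  1  'b'
   9  s[24:],s[9:]  1  'b'
  10  s[9:],s[2:]  2  'bc'
  11  s[2:],s[13:]  4  'bcca'
  12  s[13:],s[18:]  3  'bcc'
  13  s[18:],s[27:]  0  ''
  14  s[27:],s[4:]  1  'c'
  15  s[4:],s[22:]  3  'cab'
  16  s[22:],s[10:]  2  'ca'
  17  s[10:],s[15:]  6  'cacbcc'
  18  s[15:],s[8:]  1  'c'
  19  s[8:],s[1:]  3  'cbc'
  20  s[1:],s[12:]  5  'cbcca'
  21  s[12:],s[17:]  4  'cbcc'
  22  s[17:],s[3:]  1  'c'
  23  s[3:],s[21:]  4  'ccab'
  24  s[21:],s[14:]  3  'cca'
  25  s[14:],s[0:]  2  'cc'
  26  s[0:],s[20:]  2  'cc'
  27  s[20:],s[19:]  3  'ccc'

[0, 2, 1, 2, 4, 5, 0, 3, 1, 1, 2, 4, 3, 0, 1, 3, 2, 6, 1, 3, 5, 4, 1, 4, 3, 2, 2, 3]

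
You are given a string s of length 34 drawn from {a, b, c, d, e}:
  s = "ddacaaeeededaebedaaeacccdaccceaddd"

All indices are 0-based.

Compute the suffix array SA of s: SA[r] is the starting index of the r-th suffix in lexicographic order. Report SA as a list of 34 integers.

[17, 4, 2, 20, 25, 30, 18, 12, 5, 14, 3, 21, 26, 22, 27, 23, 28, 33, 16, 1, 24, 11, 32, 0, 31, 9, 19, 29, 13, 15, 10, 8, 7, 6]

rank→(start, suffix):
  0 → (17, 'aaeacccdaccceaddd')
  1 → (4, 'aaeeededaebedaaeacccdaccceaddd')
  2 → (2, 'acaaeeededaebedaaeacccdaccceaddd')
  3 → (20, 'acccdaccceaddd')
  4 → (25, 'accceaddd')
  5 → (30, 'addd')
  6 → (18, 'aeacccdaccceaddd')
  7 → (12, 'aebedaaeacccdaccceaddd')
  8 → (5, 'aeeededaebedaaeacccdaccceaddd')
  9 → (14, 'bedaaeacccdaccceaddd')
  10 → (3, 'caaeeededaebedaaeacccdaccceaddd')
  11 → (21, 'cccdaccceaddd')
  12 → (26, 'ccceaddd')
  13 → (22, 'ccdaccceaddd')
  14 → (27, 'cceaddd')
  15 → (23, 'cdaccceaddd')
  16 → (28, 'ceaddd')
  17 → (33, 'd')
  18 → (16, 'daaeacccdaccceaddd')
  19 → (1, 'dacaaeeededaebedaaeacccdaccceaddd')
  20 → (24, 'daccceaddd')
  21 → (11, 'daebedaaeacccdaccceaddd')
  22 → (32, 'dd')
  23 → (0, 'ddacaaeeededaebedaaeacccdaccceaddd')
  24 → (31, 'ddd')
  25 → (9, 'dedaebedaaeacccdaccceaddd')
  26 → (19, 'eacccdaccceaddd')
  27 → (29, 'eaddd')
  28 → (13, 'ebedaaeacccdaccceaddd')
  29 → (15, 'edaaeacccdaccceaddd')
  30 → (10, 'edaebedaaeacccdaccceaddd')
  31 → (8, 'ededaebedaaeacccdaccceaddd')
  32 → (7, 'eededaebedaaeacccdaccceaddd')
  33 → (6, 'eeededaebedaaeacccdaccceaddd')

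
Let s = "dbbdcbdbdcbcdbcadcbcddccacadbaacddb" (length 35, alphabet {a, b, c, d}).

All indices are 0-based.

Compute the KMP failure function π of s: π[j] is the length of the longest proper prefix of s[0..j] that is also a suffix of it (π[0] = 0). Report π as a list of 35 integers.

[0, 0, 0, 1, 0, 0, 1, 2, 1, 0, 0, 0, 1, 2, 0, 0, 1, 0, 0, 0, 1, 1, 0, 0, 0, 0, 0, 1, 2, 0, 0, 0, 1, 1, 2]

π[0] = 0
j=1 s[j]='b': π[1]=0 (border '')
j=2 s[j]='b': π[2]=0 (border '')
j=3 s[j]='d': π[3]=1 (border 'd')
j=4 s[j]='c': k: 1→0; π[4]=0 (border '')
j=5 s[j]='b': π[5]=0 (border '')
j=6 s[j]='d': π[6]=1 (border 'd')
j=7 s[j]='b': π[7]=2 (border 'db')
j=8 s[j]='d': k: 2→0; π[8]=1 (border 'd')
j=9 s[j]='c': k: 1→0; π[9]=0 (border '')
j=10 s[j]='b': π[10]=0 (border '')
j=11 s[j]='c': π[11]=0 (border '')
j=12 s[j]='d': π[12]=1 (border 'd')
j=13 s[j]='b': π[13]=2 (border 'db')
j=14 s[j]='c': k: 2→0; π[14]=0 (border '')
j=15 s[j]='a': π[15]=0 (border '')
j=16 s[j]='d': π[16]=1 (border 'd')
j=17 s[j]='c': k: 1→0; π[17]=0 (border '')
j=18 s[j]='b': π[18]=0 (border '')
j=19 s[j]='c': π[19]=0 (border '')
j=20 s[j]='d': π[20]=1 (border 'd')
j=21 s[j]='d': k: 1→0; π[21]=1 (border 'd')
j=22 s[j]='c': k: 1→0; π[22]=0 (border '')
j=23 s[j]='c': π[23]=0 (border '')
j=24 s[j]='a': π[24]=0 (border '')
j=25 s[j]='c': π[25]=0 (border '')
j=26 s[j]='a': π[26]=0 (border '')
j=27 s[j]='d': π[27]=1 (border 'd')
j=28 s[j]='b': π[28]=2 (border 'db')
j=29 s[j]='a': k: 2→0; π[29]=0 (border '')
j=30 s[j]='a': π[30]=0 (border '')
j=31 s[j]='c': π[31]=0 (border '')
j=32 s[j]='d': π[32]=1 (border 'd')
j=33 s[j]='d': k: 1→0; π[33]=1 (border 'd')
j=34 s[j]='b': π[34]=2 (border 'db')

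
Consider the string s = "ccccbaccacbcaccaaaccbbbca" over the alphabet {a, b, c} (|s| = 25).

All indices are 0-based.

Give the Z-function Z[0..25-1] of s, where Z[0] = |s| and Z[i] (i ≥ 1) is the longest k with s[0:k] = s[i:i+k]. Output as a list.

Z[0]=25
i=1: outside box; Z[1]=3 grow→box=[1,4)
i=2: min(r-i=2, Z[1]=3)=2; Z[2]=2
i=3: min(r-i=1, Z[2]=2)=1; Z[3]=1
i=4: outside box; Z[4]=0
i=5: outside box; Z[5]=0
i=6: outside box; Z[6]=2 grow→box=[6,8)
i=7: min(r-i=1, Z[1]=3)=1; Z[7]=1
i=8: outside box; Z[8]=0
i=9: outside box; Z[9]=1 grow→box=[9,10)
i=10: outside box; Z[10]=0
i=11: outside box; Z[11]=1 grow→box=[11,12)
i=12: outside box; Z[12]=0
i=13: outside box; Z[13]=2 grow→box=[13,15)
i=14: min(r-i=1, Z[1]=3)=1; Z[14]=1
i=15: outside box; Z[15]=0
i=16: outside box; Z[16]=0
i=17: outside box; Z[17]=0
i=18: outside box; Z[18]=2 grow→box=[18,20)
i=19: min(r-i=1, Z[1]=3)=1; Z[19]=1
i=20: outside box; Z[20]=0
i=21: outside box; Z[21]=0
i=22: outside box; Z[22]=0
i=23: outside box; Z[23]=1 grow→box=[23,24)
i=24: outside box; Z[24]=0

[25, 3, 2, 1, 0, 0, 2, 1, 0, 1, 0, 1, 0, 2, 1, 0, 0, 0, 2, 1, 0, 0, 0, 1, 0]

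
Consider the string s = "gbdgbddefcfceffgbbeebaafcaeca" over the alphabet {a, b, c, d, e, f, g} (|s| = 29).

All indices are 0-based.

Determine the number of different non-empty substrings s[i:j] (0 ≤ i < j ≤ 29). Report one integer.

405

sorted suffixes:
  #0 SA[0]=28  'a'
  #1 SA[1]=21  'aafcaeca'
  #2 SA[2]=25  'aeca'
  #3 SA[3]=22  'afcaeca'
  #4 SA[4]=20  'baafcaeca'
  #5 SA[5]=16  'bbeebaafcaeca'
  #6 SA[6]=4  'bddefcfceffgbbeebaafcaeca'
  #7 SA[7]=1  'bdgbddefcfceffgbbeebaafcaeca'
  #8 SA[8]=17  'beebaafcaeca'
  #9 SA[9]=27  'ca'
  #10 SA[10]=24  'caeca'
  #11 SA[11]=11  'ceffgbbeebaafcaeca'
  #12 SA[12]=9  'cfceffgbbeebaafcaeca'
  #13 SA[13]=5  'ddefcfceffgbbeebaafcaeca'
  #14 SA[14]=6  'defcfceffgbbeebaafcaeca'
  #15 SA[15]=2  'dgbddefcfceffgbbeebaafcaeca'
  #16 SA[16]=19  'ebaafcaeca'
  #17 SA[17]=26  'eca'
  #18 SA[18]=18  'eebaafcaeca'
  #19 SA[19]=7  'efcfceffgbbeebaafcaeca'
  #20 SA[20]=12  'effgbbeebaafcaeca'
  #21 SA[21]=23  'fcaeca'
  #22 SA[22]=10  'fceffgbbeebaafcaeca'
  #23 SA[23]=8  'fcfceffgbbeebaafcaeca'
  #24 SA[24]=13  'ffgbbeebaafcaeca'
  #25 SA[25]=14  'fgbbeebaafcaeca'
  #26 SA[26]=15  'gbbeebaafcaeca'
  #27 SA[27]=3  'gbddefcfceffgbbeebaafcaeca'
  #28 SA[28]=0  'gbdgbddefcfceffgbbeebaafcaeca'

SA = [28, 21, 25, 22, 20, 16, 4, 1, 17, 27, 24, 11, 9, 5, 6, 2, 19, 26, 18, 7, 12, 23, 10, 8, 13, 14, 15, 3, 0]
[i] adj suffixes → lcp
  [1] 28/21 → 1 ('a')
  [2] 21/25 → 1 ('a')
  [3] 25/22 → 1 ('a')
  [4] 22/20 → 0 ('')
  [5] 20/16 → 1 ('b')
  [6] 16/4 → 1 ('b')
  [7] 4/1 → 2 ('bd')
  [8] 1/17 → 1 ('b')
  [9] 17/27 → 0 ('')
  [10] 27/24 → 2 ('ca')
  [11] 24/11 → 1 ('c')
  [12] 11/9 → 1 ('c')
  [13] 9/5 → 0 ('')
  [14] 5/6 → 1 ('d')
  [15] 6/2 → 1 ('d')
  [16] 2/19 → 0 ('')
  [17] 19/26 → 1 ('e')
  [18] 26/18 → 1 ('e')
  [19] 18/7 → 1 ('e')
  [20] 7/12 → 2 ('ef')
  [21] 12/23 → 0 ('')
  [22] 23/10 → 2 ('fc')
  [23] 10/8 → 2 ('fc')
  [24] 8/13 → 1 ('f')
  [25] 13/14 → 1 ('f')
  [26] 14/15 → 0 ('')
  [27] 15/3 → 2 ('gb')
  [28] 3/0 → 3 ('gbd')

n(n+1)/2 = 29·30/2 = 435
Σ LCP = 0 + 1 + 1 + 1 + 0 + 1 + 1 + 2 + 1 + 0 + 2 + 1 + 1 + 0 + 1 + 1 + 0 + 1 + 1 + 1 + 2 + 0 + 2 + 2 + 1 + 1 + 0 + 2 + 3 = 30
distinct = 435 − 30 = 405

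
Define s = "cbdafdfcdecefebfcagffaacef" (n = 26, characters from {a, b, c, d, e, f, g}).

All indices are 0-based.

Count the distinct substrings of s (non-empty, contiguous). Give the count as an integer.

328

rank→(start, suffix):
  0 → (21, 'aacef')
  1 → (22, 'acef')
  2 → (3, 'afdfcdecefebfcagffaacef')
  3 → (17, 'agffaacef')
  4 → (1, 'bdafdfcdecefebfcagffaacef')
  5 → (14, 'bfcagffaacef')
  6 → (16, 'cagffaacef')
  7 → (0, 'cbdafdfcdecefebfcagffaacef')
  8 → (7, 'cdecefebfcagffaacef')
  9 → (23, 'cef')
  10 → (10, 'cefebfcagffaacef')
  11 → (2, 'dafdfcdecefebfcagffaacef')
  12 → (8, 'decefebfcagffaacef')
  13 → (5, 'dfcdecefebfcagffaacef')
  14 → (13, 'ebfcagffaacef')
  15 → (9, 'ecefebfcagffaacef')
  16 → (24, 'ef')
  17 → (11, 'efebfcagffaacef')
  18 → (25, 'f')
  19 → (20, 'faacef')
  20 → (15, 'fcagffaacef')
  21 → (6, 'fcdecefebfcagffaacef')
  22 → (4, 'fdfcdecefebfcagffaacef')
  23 → (12, 'febfcagffaacef')
  24 → (19, 'ffaacef')
  25 → (18, 'gffaacef')

SA = [21, 22, 3, 17, 1, 14, 16, 0, 7, 23, 10, 2, 8, 5, 13, 9, 24, 11, 25, 20, 15, 6, 4, 12, 19, 18]
rank  pair      lcp
   1  s[21:],s[22:]  1  'a'
   2  s[22:],s[3:]  1  'a'
   3  s[3:],s[17:]  1  'a'
   4  s[17:],s[1:]  0  ''
   5  s[1:],s[14:]  1  'b'
   6  s[14:],s[16:]  0  ''
   7  s[16:],s[0:]  1  'c'
   8  s[0:],s[7:]  1  'c'
   9  s[7:],s[23:]  1  'c'
  10  s[23:],s[10:]  3  'cef'
  11  s[10:],s[2:]  0  ''
  12  s[2:],s[8:]  1  'd'
  13  s[8:],s[5:]  1  'd'
  14  s[5:],s[13:]  0  ''
  15  s[13:],s[9:]  1  'e'
  16  s[9:],s[24:]  1  'e'
  17  s[24:],s[11:]  2  'ef'
  18  s[11:],s[25:]  0  ''
  19  s[25:],s[20:]  1  'f'
  20  s[20:],s[15:]  1  'f'
  21  s[15:],s[6:]  2  'fc'
  22  s[6:],s[4:]  1  'f'
  23  s[4:],s[12:]  1  'f'
  24  s[12:],s[19:]  1  'f'
  25  s[19:],s[18:]  0  ''

n(n+1)/2 = 26·27/2 = 351
Σ LCP = 0 + 1 + 1 + 1 + 0 + 1 + 0 + 1 + 1 + 1 + 3 + 0 + 1 + 1 + 0 + 1 + 1 + 2 + 0 + 1 + 1 + 2 + 1 + 1 + 1 + 0 = 23
distinct = 351 − 23 = 328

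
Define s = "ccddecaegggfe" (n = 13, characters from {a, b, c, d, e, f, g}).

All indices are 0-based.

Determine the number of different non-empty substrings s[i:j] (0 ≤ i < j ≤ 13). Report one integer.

83

rank→(start, suffix):
  0 → (6, 'aegggfe')
  1 → (5, 'caegggfe')
  2 → (0, 'ccddecaegggfe')
  3 → (1, 'cddecaegggfe')
  4 → (2, 'ddecaegggfe')
  5 → (3, 'decaegggfe')
  6 → (12, 'e')
  7 → (4, 'ecaegggfe')
  8 → (7, 'egggfe')
  9 → (11, 'fe')
  10 → (10, 'gfe')
  11 → (9, 'ggfe')
  12 → (8, 'gggfe')

SA = [6, 5, 0, 1, 2, 3, 12, 4, 7, 11, 10, 9, 8]
[i] adj suffixes → lcp
  [1] 6/5 → 0 ('')
  [2] 5/0 → 1 ('c')
  [3] 0/1 → 1 ('c')
  [4] 1/2 → 0 ('')
  [5] 2/3 → 1 ('d')
  [6] 3/12 → 0 ('')
  [7] 12/4 → 1 ('e')
  [8] 4/7 → 1 ('e')
  [9] 7/11 → 0 ('')
  [10] 11/10 → 0 ('')
  [11] 10/9 → 1 ('g')
  [12] 9/8 → 2 ('gg')

n(n+1)/2 = 13·14/2 = 91
Σ LCP = 0 + 0 + 1 + 1 + 0 + 1 + 0 + 1 + 1 + 0 + 0 + 1 + 2 = 8
distinct = 91 − 8 = 83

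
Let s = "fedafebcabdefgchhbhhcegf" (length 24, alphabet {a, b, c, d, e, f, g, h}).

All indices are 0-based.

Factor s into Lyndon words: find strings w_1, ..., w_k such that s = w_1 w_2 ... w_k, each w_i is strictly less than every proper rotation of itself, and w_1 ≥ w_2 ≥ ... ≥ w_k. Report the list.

["f", "e", "d", "afebc", "abdefgchhbhhcegf"]

emit factor 1: 'f' (i=0, period=1)
emit factor 2: 'e' (i=1, period=1)
emit factor 3: 'd' (i=2, period=1)
emit factor 4: 'afebc' (i=3, period=5)
emit factor 5: 'abdefgchhbhhcegf' (i=8, period=16)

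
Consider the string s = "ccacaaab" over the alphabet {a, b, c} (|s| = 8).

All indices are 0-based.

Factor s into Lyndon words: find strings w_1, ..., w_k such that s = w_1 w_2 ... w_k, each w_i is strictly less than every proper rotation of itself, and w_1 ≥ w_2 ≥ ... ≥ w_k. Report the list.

["c", "c", "ac", "aaab"]

emit factor 1: 'c' (i=0, period=1)
emit factor 2: 'c' (i=1, period=1)
emit factor 3: 'ac' (i=2, period=2)
emit factor 4: 'aaab' (i=4, period=4)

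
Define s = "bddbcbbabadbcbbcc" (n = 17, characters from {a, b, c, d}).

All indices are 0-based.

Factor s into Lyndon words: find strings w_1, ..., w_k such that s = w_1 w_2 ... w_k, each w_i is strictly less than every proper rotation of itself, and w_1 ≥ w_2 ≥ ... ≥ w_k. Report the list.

emit factor 1: 'bdd' (i=0, period=3)
emit factor 2: 'bc' (i=3, period=2)
emit factor 3: 'b' (i=5, period=1)
emit factor 4: 'b' (i=6, period=1)
emit factor 5: 'abadbcbbcc' (i=7, period=10)

["bdd", "bc", "b", "b", "abadbcbbcc"]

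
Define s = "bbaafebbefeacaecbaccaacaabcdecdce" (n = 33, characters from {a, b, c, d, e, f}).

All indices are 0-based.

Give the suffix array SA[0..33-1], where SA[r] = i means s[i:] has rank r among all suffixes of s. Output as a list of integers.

rank | idx | suffix
   0 |  23 | aabcdecdce
   1 |  20 | aacaabcdecdce
   2 |   2 | aafebbefeacaecbaccaacaabcdecdce
   3 |  24 | abcdecdce
   4 |  21 | acaabcdecdce
   5 |  11 | acaecbaccaacaabcdecdce
   6 |  17 | accaacaabcdecdce
   7 |  13 | aecbaccaacaabcdecdce
   8 |   3 | afebbefeacaecbaccaacaabcdecdce
   9 |   1 | baafebbefeacaecbaccaacaabcdecdce
  10 |  16 | baccaacaabcdecdce
  11 |   0 | bbaafebbefeacaecbaccaacaabcdecdce
  12 |   6 | bbefeacaecbaccaacaabcdecdce
  13 |  25 | bcdecdce
  14 |   7 | befeacaecbaccaacaabcdecdce
  15 |  22 | caabcdecdce
  16 |  19 | caacaabcdecdce
  17 |  12 | caecbaccaacaabcdecdce
  18 |  15 | cbaccaacaabcdecdce
  19 |  18 | ccaacaabcdecdce
  20 |  29 | cdce
  21 |  26 | cdecdce
  22 |  31 | ce
  23 |  30 | dce
  24 |  27 | decdce
  25 |  32 | e
  26 |  10 | eacaecbaccaacaabcdecdce
  27 |   5 | ebbefeacaecbaccaacaabcdecdce
  28 |  14 | ecbaccaacaabcdecdce
  29 |  28 | ecdce
  30 |   8 | efeacaecbaccaacaabcdecdce
  31 |   9 | feacaecbaccaacaabcdecdce
  32 |   4 | febbefeacaecbaccaacaabcdecdce

[23, 20, 2, 24, 21, 11, 17, 13, 3, 1, 16, 0, 6, 25, 7, 22, 19, 12, 15, 18, 29, 26, 31, 30, 27, 32, 10, 5, 14, 28, 8, 9, 4]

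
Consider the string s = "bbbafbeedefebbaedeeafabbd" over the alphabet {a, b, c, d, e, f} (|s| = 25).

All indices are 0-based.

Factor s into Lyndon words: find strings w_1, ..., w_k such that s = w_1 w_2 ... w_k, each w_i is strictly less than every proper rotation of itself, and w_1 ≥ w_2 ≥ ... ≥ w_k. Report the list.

["b", "b", "b", "afbeedefebb", "aedeeaf", "abbd"]

emit factor 1: 'b' (i=0, period=1)
emit factor 2: 'b' (i=1, period=1)
emit factor 3: 'b' (i=2, period=1)
emit factor 4: 'afbeedefebb' (i=3, period=11)
emit factor 5: 'aedeeaf' (i=14, period=7)
emit factor 6: 'abbd' (i=21, period=4)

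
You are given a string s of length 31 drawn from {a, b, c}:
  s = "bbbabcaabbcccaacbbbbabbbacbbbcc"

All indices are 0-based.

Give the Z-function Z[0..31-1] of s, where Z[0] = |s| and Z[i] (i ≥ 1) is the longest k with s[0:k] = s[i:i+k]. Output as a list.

[31, 2, 1, 0, 1, 0, 0, 0, 2, 1, 0, 0, 0, 0, 0, 0, 3, 5, 2, 1, 0, 4, 2, 1, 0, 0, 3, 2, 1, 0, 0]

Z[0]=31
i=1: outside box; Z[1]=2 extend→box=[1,3)
i=2: min(r-i=1, Z[1]=2)=1; Z[2]=1
i=3: outside box; Z[3]=0
i=4: outside box; Z[4]=1 extend→box=[4,5)
i=5: outside box; Z[5]=0
i=6: outside box; Z[6]=0
i=7: outside box; Z[7]=0
i=8: outside box; Z[8]=2 extend→box=[8,10)
i=9: min(r-i=1, Z[1]=2)=1; Z[9]=1
i=10: outside box; Z[10]=0
i=11: outside box; Z[11]=0
i=12: outside box; Z[12]=0
i=13: outside box; Z[13]=0
i=14: outside box; Z[14]=0
i=15: outside box; Z[15]=0
i=16: outside box; Z[16]=3 extend→box=[16,19)
i=17: min(r-i=2, Z[1]=2)=2; Z[17]=5 extend→box=[17,22)
i=18: min(r-i=4, Z[1]=2)=2; Z[18]=2
i=19: min(r-i=3, Z[2]=1)=1; Z[19]=1
i=20: min(r-i=2, Z[3]=0)=0; Z[20]=0
i=21: min(r-i=1, Z[4]=1)=1; Z[21]=4 extend→box=[21,25)
i=22: min(r-i=3, Z[1]=2)=2; Z[22]=2
i=23: min(r-i=2, Z[2]=1)=1; Z[23]=1
i=24: min(r-i=1, Z[3]=0)=0; Z[24]=0
i=25: outside box; Z[25]=0
i=26: outside box; Z[26]=3 extend→box=[26,29)
i=27: min(r-i=2, Z[1]=2)=2; Z[27]=2
i=28: min(r-i=1, Z[2]=1)=1; Z[28]=1
i=29: outside box; Z[29]=0
i=30: outside box; Z[30]=0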